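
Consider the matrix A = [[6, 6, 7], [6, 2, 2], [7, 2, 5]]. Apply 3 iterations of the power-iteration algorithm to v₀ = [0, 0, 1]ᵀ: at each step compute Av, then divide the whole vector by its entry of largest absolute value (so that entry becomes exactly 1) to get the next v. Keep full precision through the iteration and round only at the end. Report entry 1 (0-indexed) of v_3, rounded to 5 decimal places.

0.56638

Av0 = (7.000000, 2.000000, 5.000000); divide by 7.000000 → v1 = (1.000000, 0.285714, 0.714286)
Av1 = (12.714286, 8.000000, 11.142857); divide by 12.714286 → v2 = (1.000000, 0.629213, 0.876404)
Av2 = (15.910112, 9.011236, 12.640449); divide by 15.910112 → v3 = (1.000000, 0.566384, 0.794492)
Requested entry of v3: 802/1416 = 0.56638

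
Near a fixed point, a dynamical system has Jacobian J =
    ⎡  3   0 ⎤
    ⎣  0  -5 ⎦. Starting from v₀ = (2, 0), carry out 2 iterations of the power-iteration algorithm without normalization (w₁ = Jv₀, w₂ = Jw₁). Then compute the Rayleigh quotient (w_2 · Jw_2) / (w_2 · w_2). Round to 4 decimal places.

λ ≈ 3.0000

w1 = Jv₀ = (3·2 + 0·0; 0·2 + (-5)·0) = (6, 0)
w2 = Jw1 = (3·6 + 0·0; 0·6 + (-5)·0) = (18, 0)
Jw2 = (54, 0)
w2·Jw2 = 18·54 + 0·0 = 972; w2·w2 = 18·18 + 0·0 = 324
λ ≈ 972/324 = 3.0000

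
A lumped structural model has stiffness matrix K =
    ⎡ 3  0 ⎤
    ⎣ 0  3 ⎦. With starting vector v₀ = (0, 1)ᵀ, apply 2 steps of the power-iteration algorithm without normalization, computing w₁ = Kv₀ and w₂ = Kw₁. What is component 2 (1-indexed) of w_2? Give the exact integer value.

9

w1 = Kv₀ = (0, 3)
w2 = Kw1 = (0, 9)
The requested component of w2 is 9.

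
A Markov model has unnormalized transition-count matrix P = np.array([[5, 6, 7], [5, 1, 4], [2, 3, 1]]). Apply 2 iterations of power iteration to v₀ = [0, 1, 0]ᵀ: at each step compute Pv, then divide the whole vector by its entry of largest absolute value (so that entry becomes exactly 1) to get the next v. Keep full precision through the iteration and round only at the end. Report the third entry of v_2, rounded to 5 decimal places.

0.31579

Pv0 = (6.000000, 1.000000, 3.000000); divide by 6.000000 → v1 = (1.000000, 0.166667, 0.500000)
Pv1 = (9.500000, 7.166667, 3.000000); divide by 9.500000 → v2 = (1.000000, 0.754386, 0.315789)
Requested entry of v2: 18/57 = 0.31579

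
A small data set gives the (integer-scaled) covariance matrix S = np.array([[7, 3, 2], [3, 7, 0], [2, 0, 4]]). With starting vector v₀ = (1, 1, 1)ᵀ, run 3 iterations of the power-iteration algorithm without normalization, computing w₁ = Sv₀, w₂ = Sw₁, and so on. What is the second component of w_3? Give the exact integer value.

1120

w1 = Sv₀ = (12, 10, 6)
w2 = Sw1 = (126, 106, 48)
w3 = Sw2 = (1296, 1120, 444)
The requested component of w3 is 1120.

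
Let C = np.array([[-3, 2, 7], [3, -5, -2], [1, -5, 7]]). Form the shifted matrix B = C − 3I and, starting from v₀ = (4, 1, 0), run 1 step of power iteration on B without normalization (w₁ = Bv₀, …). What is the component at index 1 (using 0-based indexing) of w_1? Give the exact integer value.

4

B = C − 3I has rows (-6, 2, 7); (3, -8, -2); (1, -5, 4)
w1 = Bv₀ = (-22, 4, -1)
Requested component of w1: 4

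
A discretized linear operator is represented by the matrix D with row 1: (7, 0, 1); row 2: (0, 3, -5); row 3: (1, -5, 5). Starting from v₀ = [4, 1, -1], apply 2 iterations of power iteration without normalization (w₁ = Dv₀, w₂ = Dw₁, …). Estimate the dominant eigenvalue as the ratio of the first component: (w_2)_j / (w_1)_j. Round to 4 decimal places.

λ ≈ 6.7778

w1 = Dv₀ = (27, 8, -6)
w2 = Dw1 = (183, 54, -43)
Ratio at component: 183 / 27 = 6.7778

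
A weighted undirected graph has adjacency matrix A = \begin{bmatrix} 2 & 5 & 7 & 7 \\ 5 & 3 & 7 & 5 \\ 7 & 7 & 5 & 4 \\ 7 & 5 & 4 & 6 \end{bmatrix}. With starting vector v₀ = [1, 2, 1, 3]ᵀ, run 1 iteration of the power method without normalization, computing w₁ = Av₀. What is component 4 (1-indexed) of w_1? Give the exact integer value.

39

w1 = Av₀ = (40, 33, 38, 39)
The requested component of w1 is 39.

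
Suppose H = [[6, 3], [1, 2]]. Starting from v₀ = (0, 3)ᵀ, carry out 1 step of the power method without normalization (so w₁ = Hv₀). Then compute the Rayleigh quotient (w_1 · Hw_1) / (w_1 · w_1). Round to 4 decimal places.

w1 = Hv₀ = (9, 6)
Hw1 = (72, 21)
w1·Hw1 = 9·72 + 6·21 = 774; w1·w1 = 9·9 + 6·6 = 117
λ ≈ 774/117 = 6.6154

λ ≈ 6.6154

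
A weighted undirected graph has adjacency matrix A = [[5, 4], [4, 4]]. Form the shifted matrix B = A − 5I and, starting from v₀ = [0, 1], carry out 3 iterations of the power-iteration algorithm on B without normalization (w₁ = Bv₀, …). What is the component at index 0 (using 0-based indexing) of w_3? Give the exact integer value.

68

B = A − 5I has rows (0, 4); (4, -1)
w1 = Bv₀ = (0·0 + 4·1; 4·0 + (-1)·1) = (4, -1)
w2 = Bw1 = (0·4 + 4·(-1); 4·4 + (-1)·(-1)) = (-4, 17)
w3 = Bw2 = (68, -33)
Requested component of w3: 68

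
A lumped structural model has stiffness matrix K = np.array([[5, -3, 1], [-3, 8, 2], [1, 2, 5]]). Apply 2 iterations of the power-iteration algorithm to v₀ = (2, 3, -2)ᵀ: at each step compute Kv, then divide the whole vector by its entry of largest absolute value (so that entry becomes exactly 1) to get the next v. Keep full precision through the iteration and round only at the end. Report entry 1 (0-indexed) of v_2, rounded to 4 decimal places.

1.0000

Kv0 = (-1.00000, 14.00000, -2.00000); divide by 14.00000 → v1 = (-0.07143, 1.00000, -0.14286)
Kv1 = (-3.50000, 7.92857, 1.21429); divide by 7.92857 → v2 = (-0.44144, 1.00000, 0.15315)
Requested entry of v2: 111/111 = 1.0000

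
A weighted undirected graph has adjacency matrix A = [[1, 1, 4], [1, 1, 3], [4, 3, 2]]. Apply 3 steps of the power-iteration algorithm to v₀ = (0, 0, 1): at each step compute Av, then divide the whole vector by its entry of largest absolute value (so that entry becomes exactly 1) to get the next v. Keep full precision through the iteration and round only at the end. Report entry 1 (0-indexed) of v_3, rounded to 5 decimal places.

Av0 = (4.000000, 3.000000, 2.000000); divide by 4.000000 → v1 = (1.000000, 0.750000, 0.500000)
Av1 = (3.750000, 3.250000, 7.250000); divide by 7.250000 → v2 = (0.517241, 0.448276, 1.000000)
Av2 = (4.965517, 3.965517, 5.413793); divide by 5.413793 → v3 = (0.917197, 0.732484, 1.000000)
Requested entry of v3: 115/157 = 0.73248

0.73248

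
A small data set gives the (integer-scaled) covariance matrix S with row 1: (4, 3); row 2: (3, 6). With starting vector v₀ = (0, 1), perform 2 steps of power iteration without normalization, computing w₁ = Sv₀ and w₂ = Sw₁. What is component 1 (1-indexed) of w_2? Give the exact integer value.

30

w1 = Sv₀ = (3, 6)
w2 = Sw1 = (30, 45)
The requested component of w2 is 30.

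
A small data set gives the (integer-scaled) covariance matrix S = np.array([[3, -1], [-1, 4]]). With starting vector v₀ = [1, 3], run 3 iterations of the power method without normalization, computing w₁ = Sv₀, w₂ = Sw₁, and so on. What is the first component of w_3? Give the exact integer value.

-77

w1 = Sv₀ = (3·1 + (-1)·3; (-1)·1 + 4·3) = (0, 11)
w2 = Sw1 = (3·0 + (-1)·11; (-1)·0 + 4·11) = (-11, 44)
w3 = Sw2 = (-77, 187)
The requested component of w3 is -77.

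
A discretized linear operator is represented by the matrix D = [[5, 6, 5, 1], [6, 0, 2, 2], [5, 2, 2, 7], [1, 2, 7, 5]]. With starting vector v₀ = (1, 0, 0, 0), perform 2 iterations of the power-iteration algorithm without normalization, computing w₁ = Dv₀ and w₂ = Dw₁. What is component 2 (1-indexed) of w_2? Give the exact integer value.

42

w1 = Dv₀ = (5, 6, 5, 1)
w2 = Dw1 = (87, 42, 54, 57)
The requested component of w2 is 42.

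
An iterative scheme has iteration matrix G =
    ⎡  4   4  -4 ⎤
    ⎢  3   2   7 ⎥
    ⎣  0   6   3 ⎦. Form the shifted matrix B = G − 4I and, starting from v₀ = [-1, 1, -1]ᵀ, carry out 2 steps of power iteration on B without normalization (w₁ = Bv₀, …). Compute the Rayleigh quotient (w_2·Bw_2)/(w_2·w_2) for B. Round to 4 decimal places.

B = G − 4I has rows (0, 4, -4); (3, -2, 7); (0, 6, -1)
w1 = Bv₀ = (8, -12, 7)
w2 = Bw1 = (-76, 97, -79)
Bw2 = (704, -975, 661)
w2·Bw2 = -200298; w2·w2 = 21426; μ ≈ -200298/21426 = -9.3484

-9.3484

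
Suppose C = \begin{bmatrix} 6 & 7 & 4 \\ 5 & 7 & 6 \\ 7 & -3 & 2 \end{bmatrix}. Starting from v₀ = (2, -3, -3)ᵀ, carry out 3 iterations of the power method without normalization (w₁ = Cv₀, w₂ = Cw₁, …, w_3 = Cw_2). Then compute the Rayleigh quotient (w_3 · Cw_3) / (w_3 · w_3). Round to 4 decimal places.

w1 = Cv₀ = (-21, -29, 17)
w2 = Cw1 = (-261, -206, -26)
w3 = Cw2 = (-3112, -2903, -1261)
Cw3 = (-44037, -43447, -15597)
w3·Cw3 = (-3112)·(-44037) + (-2903)·(-43447) + (-1261)·(-15597) = 282837602; w3·w3 = (-3112)·(-3112) + (-2903)·(-2903) + (-1261)·(-1261) = 19702074
λ ≈ 282837602/19702074 = 14.3557

λ ≈ 14.3557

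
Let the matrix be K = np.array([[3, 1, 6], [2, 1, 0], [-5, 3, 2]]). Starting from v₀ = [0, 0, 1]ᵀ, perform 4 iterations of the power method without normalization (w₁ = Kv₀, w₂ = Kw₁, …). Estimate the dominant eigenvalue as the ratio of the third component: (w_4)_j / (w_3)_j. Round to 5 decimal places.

λ ≈ -0.92771

w1 = Kv₀ = (6, 0, 2)
w2 = Kw1 = (30, 12, -26)
w3 = Kw2 = (-54, 72, -166)
w4 = Kw3 = (-1086, -36, 154)
Ratio at component: 154 / -166 = -0.92771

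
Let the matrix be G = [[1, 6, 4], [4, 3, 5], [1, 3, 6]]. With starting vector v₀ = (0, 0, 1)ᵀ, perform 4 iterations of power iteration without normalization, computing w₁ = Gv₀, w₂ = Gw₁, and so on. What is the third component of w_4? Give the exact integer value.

6140

w1 = Gv₀ = (1·0 + 6·0 + 4·1; 4·0 + 3·0 + 5·1; 1·0 + 3·0 + 6·1) = (4, 5, 6)
w2 = Gw1 = (1·4 + 6·5 + 4·6; 4·4 + 3·5 + 5·6; 1·4 + 3·5 + 6·6) = (58, 61, 55)
w3 = Gw2 = (644, 690, 571)
w4 = Gw3 = (7068, 7501, 6140)
The requested component of w4 is 6140.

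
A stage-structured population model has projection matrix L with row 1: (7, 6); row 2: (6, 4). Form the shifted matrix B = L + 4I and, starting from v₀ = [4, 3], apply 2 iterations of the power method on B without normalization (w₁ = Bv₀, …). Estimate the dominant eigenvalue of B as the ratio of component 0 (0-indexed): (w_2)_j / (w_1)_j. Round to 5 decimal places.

15.64516

B = L + 4I has rows (11, 6); (6, 8)
w1 = Bv₀ = (62, 48)
w2 = Bw1 = (970, 756)
Ratio: 970/62 = 15.64516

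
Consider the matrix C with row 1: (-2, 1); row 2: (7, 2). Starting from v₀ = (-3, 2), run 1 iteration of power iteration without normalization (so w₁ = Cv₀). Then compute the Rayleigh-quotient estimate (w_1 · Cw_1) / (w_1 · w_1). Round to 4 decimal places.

λ ≈ -1.8074

w1 = Cv₀ = ((-2)·(-3) + 1·2; 7·(-3) + 2·2) = (8, -17)
Cw1 = (-33, 22)
w1·Cw1 = 8·(-33) + (-17)·22 = -638; w1·w1 = 8·8 + (-17)·(-17) = 353
λ ≈ -638/353 = -1.8074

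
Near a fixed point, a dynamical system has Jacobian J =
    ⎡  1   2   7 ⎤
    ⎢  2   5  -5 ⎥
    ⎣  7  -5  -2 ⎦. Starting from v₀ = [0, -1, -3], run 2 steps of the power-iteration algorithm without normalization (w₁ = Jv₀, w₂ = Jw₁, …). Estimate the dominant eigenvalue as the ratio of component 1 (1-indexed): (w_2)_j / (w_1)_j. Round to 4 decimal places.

λ ≈ -3.2174

w1 = Jv₀ = (1·0 + 2·(-1) + 7·(-3); 2·0 + 5·(-1) + (-5)·(-3); 7·0 + (-5)·(-1) + (-2)·(-3)) = (-23, 10, 11)
w2 = Jw1 = (1·(-23) + 2·10 + 7·11; 2·(-23) + 5·10 + (-5)·11; 7·(-23) + (-5)·10 + (-2)·11) = (74, -51, -233)
Ratio at component: 74 / -23 = -3.2174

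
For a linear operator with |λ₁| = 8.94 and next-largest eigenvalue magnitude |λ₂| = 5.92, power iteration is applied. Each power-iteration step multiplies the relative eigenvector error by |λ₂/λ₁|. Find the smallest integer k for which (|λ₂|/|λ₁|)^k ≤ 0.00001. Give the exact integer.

|λ₂/λ₁| = 5.92/8.94 = 0.66219
Need k ≥ ln(0.00001) / ln(0.66219) = -11.5129 / -0.4122 ≈ 27.930
Smallest integer k satisfying the bound: 28

28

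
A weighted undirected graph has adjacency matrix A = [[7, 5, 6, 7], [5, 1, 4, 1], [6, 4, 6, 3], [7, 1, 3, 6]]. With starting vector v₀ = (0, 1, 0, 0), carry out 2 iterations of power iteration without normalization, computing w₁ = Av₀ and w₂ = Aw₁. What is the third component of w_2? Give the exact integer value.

61

w1 = Av₀ = (5, 1, 4, 1)
w2 = Aw1 = (71, 43, 61, 54)
The requested component of w2 is 61.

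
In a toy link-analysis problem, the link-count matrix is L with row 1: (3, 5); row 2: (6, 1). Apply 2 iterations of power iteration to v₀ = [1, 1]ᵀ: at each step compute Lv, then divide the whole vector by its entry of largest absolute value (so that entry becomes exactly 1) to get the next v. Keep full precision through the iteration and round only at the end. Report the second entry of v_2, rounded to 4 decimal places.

Lv0 = (8.00000, 7.00000); divide by 8.00000 → v1 = (1.00000, 0.87500)
Lv1 = (7.37500, 6.87500); divide by 7.37500 → v2 = (1.00000, 0.93220)
Requested entry of v2: 55/59 = 0.9322

0.9322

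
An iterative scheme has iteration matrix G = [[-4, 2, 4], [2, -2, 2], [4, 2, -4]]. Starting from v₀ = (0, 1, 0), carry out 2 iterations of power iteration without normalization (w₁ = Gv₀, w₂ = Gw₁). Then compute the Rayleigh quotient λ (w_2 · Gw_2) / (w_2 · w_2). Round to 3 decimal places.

λ ≈ -3.818

w1 = Gv₀ = (2, -2, 2)
w2 = Gw1 = (-4, 12, -4)
Gw2 = (24, -40, 24)
w2·Gw2 = (-4)·24 + 12·(-40) + (-4)·24 = -672; w2·w2 = (-4)·(-4) + 12·12 + (-4)·(-4) = 176
λ ≈ -672/176 = -3.818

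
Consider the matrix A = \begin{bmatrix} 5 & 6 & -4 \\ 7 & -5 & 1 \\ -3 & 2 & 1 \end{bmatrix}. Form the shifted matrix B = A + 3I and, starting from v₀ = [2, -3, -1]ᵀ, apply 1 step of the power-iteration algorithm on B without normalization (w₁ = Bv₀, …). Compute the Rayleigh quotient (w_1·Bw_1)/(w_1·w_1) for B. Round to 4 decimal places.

B = A + 3I has rows (8, 6, -4); (7, -2, 1); (-3, 2, 4)
w1 = Bv₀ = (8·2 + 6·(-3) + (-4)·(-1); 7·2 + (-2)·(-3) + 1·(-1); (-3)·2 + 2·(-3) + 4·(-1)) = (2, 19, -16)
Bw1 = (194, -40, -32)
w1·Bw1 = 140; w1·w1 = 621; μ ≈ 140/621 = 0.2254

0.2254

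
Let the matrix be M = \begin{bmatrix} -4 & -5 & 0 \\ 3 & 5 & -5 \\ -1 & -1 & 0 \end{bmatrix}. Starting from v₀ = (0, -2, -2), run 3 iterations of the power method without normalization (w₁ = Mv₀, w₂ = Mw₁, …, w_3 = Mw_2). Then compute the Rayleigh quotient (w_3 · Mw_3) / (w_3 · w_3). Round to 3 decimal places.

w1 = Mv₀ = ((-4)·0 + (-5)·(-2) + 0·(-2); 3·0 + 5·(-2) + (-5)·(-2); (-1)·0 + (-1)·(-2) + 0·(-2)) = (10, 0, 2)
w2 = Mw1 = ((-4)·10 + (-5)·0 + 0·2; 3·10 + 5·0 + (-5)·2; (-1)·10 + (-1)·0 + 0·2) = (-40, 20, -10)
w3 = Mw2 = (60, 30, 20)
Mw3 = (-390, 230, -90)
w3·Mw3 = 60·(-390) + 30·230 + 20·(-90) = -18300; w3·w3 = 60·60 + 30·30 + 20·20 = 4900
λ ≈ -18300/4900 = -3.735

-3.735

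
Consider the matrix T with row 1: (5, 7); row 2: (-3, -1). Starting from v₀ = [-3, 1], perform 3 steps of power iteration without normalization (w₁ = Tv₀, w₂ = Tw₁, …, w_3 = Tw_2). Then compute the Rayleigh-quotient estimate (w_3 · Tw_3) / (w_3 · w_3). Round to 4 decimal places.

w1 = Tv₀ = (5·(-3) + 7·1; (-3)·(-3) + (-1)·1) = (-8, 8)
w2 = Tw1 = (5·(-8) + 7·8; (-3)·(-8) + (-1)·8) = (16, 16)
w3 = Tw2 = (192, -64)
Tw3 = (512, -512)
w3·Tw3 = 192·512 + (-64)·(-512) = 131072; w3·w3 = 192·192 + (-64)·(-64) = 40960
λ ≈ 131072/40960 = 3.2000

λ ≈ 3.2000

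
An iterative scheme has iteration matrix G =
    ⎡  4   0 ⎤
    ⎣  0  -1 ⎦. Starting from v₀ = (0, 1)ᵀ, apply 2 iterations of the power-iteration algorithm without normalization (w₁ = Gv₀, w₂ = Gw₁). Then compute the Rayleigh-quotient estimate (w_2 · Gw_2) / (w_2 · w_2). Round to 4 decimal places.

w1 = Gv₀ = (4·0 + 0·1; 0·0 + (-1)·1) = (0, -1)
w2 = Gw1 = (4·0 + 0·(-1); 0·0 + (-1)·(-1)) = (0, 1)
Gw2 = (0, -1)
w2·Gw2 = 0·0 + 1·(-1) = -1; w2·w2 = 0·0 + 1·1 = 1
λ ≈ -1/1 = -1.0000

-1.0000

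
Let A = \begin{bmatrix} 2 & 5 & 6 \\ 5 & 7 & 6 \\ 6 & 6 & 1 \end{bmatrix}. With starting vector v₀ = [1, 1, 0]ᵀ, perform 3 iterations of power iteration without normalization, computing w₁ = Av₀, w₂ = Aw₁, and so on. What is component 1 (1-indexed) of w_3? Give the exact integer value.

w1 = Av₀ = (7, 12, 12)
w2 = Aw1 = (146, 191, 126)
w3 = Aw2 = (2003, 2823, 2148)
The requested component of w3 is 2003.

2003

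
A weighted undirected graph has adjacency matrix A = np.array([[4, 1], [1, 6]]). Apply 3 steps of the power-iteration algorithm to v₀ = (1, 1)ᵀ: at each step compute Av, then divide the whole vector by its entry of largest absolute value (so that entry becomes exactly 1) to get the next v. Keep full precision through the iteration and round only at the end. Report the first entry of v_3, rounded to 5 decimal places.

0.50162

Av0 = (5.000000, 7.000000); divide by 7.000000 → v1 = (0.714286, 1.000000)
Av1 = (3.857143, 6.714286); divide by 6.714286 → v2 = (0.574468, 1.000000)
Av2 = (3.297872, 6.574468); divide by 6.574468 → v3 = (0.501618, 1.000000)
Requested entry of v3: 155/309 = 0.50162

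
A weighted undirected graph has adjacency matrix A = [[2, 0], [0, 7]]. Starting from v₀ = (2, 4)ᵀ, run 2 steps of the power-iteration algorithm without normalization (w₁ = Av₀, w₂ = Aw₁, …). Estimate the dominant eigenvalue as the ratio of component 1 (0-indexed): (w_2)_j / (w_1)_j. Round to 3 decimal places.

w1 = Av₀ = (4, 28)
w2 = Aw1 = (8, 196)
Ratio at component: 196 / 28 = 7.000

7.000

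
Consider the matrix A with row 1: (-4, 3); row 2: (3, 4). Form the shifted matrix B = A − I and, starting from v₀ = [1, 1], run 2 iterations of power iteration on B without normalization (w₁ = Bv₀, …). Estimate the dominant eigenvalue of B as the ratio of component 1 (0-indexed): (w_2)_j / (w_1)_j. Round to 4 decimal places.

B = A − I has rows (-5, 3); (3, 3)
w1 = Bv₀ = (-2, 6)
w2 = Bw1 = (28, 12)
Ratio: 12/6 = 2.0000

2.0000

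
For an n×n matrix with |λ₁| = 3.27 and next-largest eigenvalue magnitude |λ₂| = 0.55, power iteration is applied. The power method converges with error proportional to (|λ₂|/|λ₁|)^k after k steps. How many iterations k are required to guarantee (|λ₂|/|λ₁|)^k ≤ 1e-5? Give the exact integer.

|λ₂/λ₁| = 0.55/3.27 = 0.16820
Need k ≥ ln(1e-5) / ln(0.16820) = -11.5129 / -1.7826 ≈ 6.458
Smallest integer k satisfying the bound: 7

7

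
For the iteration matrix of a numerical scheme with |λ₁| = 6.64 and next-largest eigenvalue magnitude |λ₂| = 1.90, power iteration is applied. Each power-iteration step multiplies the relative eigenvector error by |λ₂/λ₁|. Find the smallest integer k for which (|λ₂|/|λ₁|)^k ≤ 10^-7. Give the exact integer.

13

|λ₂/λ₁| = 1.90/6.64 = 0.28614
Need k ≥ ln(10^-7) / ln(0.28614) = -16.1181 / -1.2513 ≈ 12.882
Smallest integer k satisfying the bound: 13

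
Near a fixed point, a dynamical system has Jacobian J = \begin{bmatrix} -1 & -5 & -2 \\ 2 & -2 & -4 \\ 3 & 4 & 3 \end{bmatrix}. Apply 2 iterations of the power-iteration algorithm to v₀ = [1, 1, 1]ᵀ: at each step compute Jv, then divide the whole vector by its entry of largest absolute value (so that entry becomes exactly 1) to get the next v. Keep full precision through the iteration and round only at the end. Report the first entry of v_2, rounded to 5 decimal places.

-0.16667

Jv0 = (-8.000000, -4.000000, 10.000000); divide by 10.000000 → v1 = (-0.800000, -0.400000, 1.000000)
Jv1 = (0.800000, -4.800000, -1.000000); divide by -4.800000 → v2 = (-0.166667, 1.000000, 0.208333)
Requested entry of v2: 8/-48 = -0.16667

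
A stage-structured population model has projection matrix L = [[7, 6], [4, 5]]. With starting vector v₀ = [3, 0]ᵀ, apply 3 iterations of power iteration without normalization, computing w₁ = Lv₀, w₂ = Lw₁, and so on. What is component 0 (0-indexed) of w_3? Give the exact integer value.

w1 = Lv₀ = (21, 12)
w2 = Lw1 = (219, 144)
w3 = Lw2 = (2397, 1596)
The requested component of w3 is 2397.

2397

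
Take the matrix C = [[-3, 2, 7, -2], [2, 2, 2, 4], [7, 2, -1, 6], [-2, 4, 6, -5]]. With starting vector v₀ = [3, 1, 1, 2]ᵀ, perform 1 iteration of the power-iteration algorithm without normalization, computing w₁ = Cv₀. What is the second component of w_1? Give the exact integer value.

w1 = Cv₀ = ((-3)·3 + 2·1 + 7·1 + (-2)·2; 2·3 + 2·1 + 2·1 + 4·2; 7·3 + 2·1 + (-1)·1 + 6·2; (-2)·3 + 4·1 + 6·1 + (-5)·2) = (-4, 18, 34, -6)
The requested component of w1 is 18.

18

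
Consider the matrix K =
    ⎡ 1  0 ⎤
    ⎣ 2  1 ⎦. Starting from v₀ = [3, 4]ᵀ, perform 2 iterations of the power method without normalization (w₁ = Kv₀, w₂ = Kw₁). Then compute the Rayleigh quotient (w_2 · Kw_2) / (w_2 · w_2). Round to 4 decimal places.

λ ≈ 1.3623

w1 = Kv₀ = (3, 10)
w2 = Kw1 = (3, 16)
Kw2 = (3, 22)
w2·Kw2 = 3·3 + 16·22 = 361; w2·w2 = 3·3 + 16·16 = 265
λ ≈ 361/265 = 1.3623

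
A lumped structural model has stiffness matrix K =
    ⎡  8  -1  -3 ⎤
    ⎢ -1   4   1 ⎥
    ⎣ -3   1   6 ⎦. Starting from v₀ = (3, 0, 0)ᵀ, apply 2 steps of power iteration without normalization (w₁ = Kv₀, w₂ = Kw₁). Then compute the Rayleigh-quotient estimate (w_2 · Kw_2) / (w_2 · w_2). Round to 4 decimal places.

w1 = Kv₀ = (8·3 + (-1)·0 + (-3)·0; (-1)·3 + 4·0 + 1·0; (-3)·3 + 1·0 + 6·0) = (24, -3, -9)
w2 = Kw1 = (8·24 + (-1)·(-3) + (-3)·(-9); (-1)·24 + 4·(-3) + 1·(-9); (-3)·24 + 1·(-3) + 6·(-9)) = (222, -45, -129)
Kw2 = (2208, -531, -1485)
w2·Kw2 = 222·2208 + (-45)·(-531) + (-129)·(-1485) = 705636; w2·w2 = 222·222 + (-45)·(-45) + (-129)·(-129) = 67950
λ ≈ 705636/67950 = 10.3846

λ ≈ 10.3846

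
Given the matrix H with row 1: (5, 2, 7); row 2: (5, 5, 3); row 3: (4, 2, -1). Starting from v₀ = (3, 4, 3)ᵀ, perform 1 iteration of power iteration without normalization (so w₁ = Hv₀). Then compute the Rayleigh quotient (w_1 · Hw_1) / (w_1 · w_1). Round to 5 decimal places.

λ ≈ 10.71641

w1 = Hv₀ = (5·3 + 2·4 + 7·3; 5·3 + 5·4 + 3·3; 4·3 + 2·4 + (-1)·3) = (44, 44, 17)
Hw1 = (427, 491, 247)
w1·Hw1 = 44·427 + 44·491 + 17·247 = 44591; w1·w1 = 44·44 + 44·44 + 17·17 = 4161
λ ≈ 44591/4161 = 10.71641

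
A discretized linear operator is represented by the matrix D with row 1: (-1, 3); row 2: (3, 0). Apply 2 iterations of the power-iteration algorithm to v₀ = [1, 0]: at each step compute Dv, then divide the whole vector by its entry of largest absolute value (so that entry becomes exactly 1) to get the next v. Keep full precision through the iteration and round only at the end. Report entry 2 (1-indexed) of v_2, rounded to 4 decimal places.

-0.3000

Dv0 = (-1.00000, 3.00000); divide by 3.00000 → v1 = (-0.33333, 1.00000)
Dv1 = (3.33333, -1.00000); divide by 3.33333 → v2 = (1.00000, -0.30000)
Requested entry of v2: -3/10 = -0.3000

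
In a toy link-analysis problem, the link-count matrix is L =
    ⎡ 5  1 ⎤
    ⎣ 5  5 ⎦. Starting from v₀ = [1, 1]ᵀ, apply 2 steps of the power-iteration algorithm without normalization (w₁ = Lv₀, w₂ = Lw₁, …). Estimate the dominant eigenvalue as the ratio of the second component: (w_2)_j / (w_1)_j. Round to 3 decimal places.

λ ≈ 8.000

w1 = Lv₀ = (5·1 + 1·1; 5·1 + 5·1) = (6, 10)
w2 = Lw1 = (5·6 + 1·10; 5·6 + 5·10) = (40, 80)
Ratio at component: 80 / 10 = 8.000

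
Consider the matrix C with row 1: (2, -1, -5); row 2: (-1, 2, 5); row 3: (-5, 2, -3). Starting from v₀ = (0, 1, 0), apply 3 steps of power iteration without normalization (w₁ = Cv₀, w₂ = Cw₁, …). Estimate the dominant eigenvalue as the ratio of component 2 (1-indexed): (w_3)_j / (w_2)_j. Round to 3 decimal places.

3.933

w1 = Cv₀ = (-1, 2, 2)
w2 = Cw1 = (-14, 15, 3)
w3 = Cw2 = (-58, 59, 91)
Ratio at component: 59 / 15 = 3.933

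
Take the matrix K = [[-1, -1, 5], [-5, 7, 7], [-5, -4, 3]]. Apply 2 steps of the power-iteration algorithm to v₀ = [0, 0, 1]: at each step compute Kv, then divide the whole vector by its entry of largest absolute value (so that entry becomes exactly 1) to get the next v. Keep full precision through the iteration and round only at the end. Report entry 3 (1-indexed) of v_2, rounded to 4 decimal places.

Kv0 = (5.00000, 7.00000, 3.00000); divide by 7.00000 → v1 = (0.71429, 1.00000, 0.42857)
Kv1 = (0.42857, 6.42857, -6.28571); divide by 6.42857 → v2 = (0.06667, 1.00000, -0.97778)
Requested entry of v2: -44/45 = -0.9778

-0.9778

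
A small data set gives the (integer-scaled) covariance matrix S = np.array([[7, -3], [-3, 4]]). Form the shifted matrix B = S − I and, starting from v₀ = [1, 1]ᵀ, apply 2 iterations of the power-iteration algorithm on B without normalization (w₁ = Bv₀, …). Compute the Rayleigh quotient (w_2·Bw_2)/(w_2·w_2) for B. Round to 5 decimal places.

B = S − I has rows (6, -3); (-3, 3)
w1 = Bv₀ = (6·1 + (-3)·1; (-3)·1 + 3·1) = (3, 0)
w2 = Bw1 = (6·3 + (-3)·0; (-3)·3 + 3·0) = (18, -9)
Bw2 = (135, -81)
w2·Bw2 = 3159; w2·w2 = 405; μ ≈ 3159/405 = 7.80000

μ ≈ 7.80000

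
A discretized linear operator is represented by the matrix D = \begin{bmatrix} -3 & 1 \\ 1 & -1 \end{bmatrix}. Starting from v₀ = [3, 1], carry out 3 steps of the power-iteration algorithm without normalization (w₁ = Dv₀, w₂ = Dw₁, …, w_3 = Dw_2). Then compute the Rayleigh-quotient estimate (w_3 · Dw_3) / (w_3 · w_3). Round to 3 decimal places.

w1 = Dv₀ = ((-3)·3 + 1·1; 1·3 + (-1)·1) = (-8, 2)
w2 = Dw1 = ((-3)·(-8) + 1·2; 1·(-8) + (-1)·2) = (26, -10)
w3 = Dw2 = (-88, 36)
Dw3 = (300, -124)
w3·Dw3 = (-88)·300 + 36·(-124) = -30864; w3·w3 = (-88)·(-88) + 36·36 = 9040
λ ≈ -30864/9040 = -3.414

-3.414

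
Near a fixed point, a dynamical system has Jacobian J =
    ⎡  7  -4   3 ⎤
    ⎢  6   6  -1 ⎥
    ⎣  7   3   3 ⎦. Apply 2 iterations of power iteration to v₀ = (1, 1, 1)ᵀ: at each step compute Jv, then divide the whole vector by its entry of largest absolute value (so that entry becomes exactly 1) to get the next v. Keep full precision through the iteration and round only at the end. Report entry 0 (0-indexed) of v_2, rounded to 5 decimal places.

0.32456

Jv0 = (6.000000, 11.000000, 13.000000); divide by 13.000000 → v1 = (0.461538, 0.846154, 1.000000)
Jv1 = (2.846154, 6.846154, 8.769231); divide by 8.769231 → v2 = (0.324561, 0.780702, 1.000000)
Requested entry of v2: 37/114 = 0.32456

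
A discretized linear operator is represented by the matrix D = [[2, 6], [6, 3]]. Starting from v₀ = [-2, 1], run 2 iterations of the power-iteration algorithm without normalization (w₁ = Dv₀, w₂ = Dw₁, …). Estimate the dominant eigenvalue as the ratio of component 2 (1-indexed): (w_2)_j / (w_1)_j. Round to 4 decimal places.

w1 = Dv₀ = (2, -9)
w2 = Dw1 = (-50, -15)
Ratio at component: -15 / -9 = 1.6667

λ ≈ 1.6667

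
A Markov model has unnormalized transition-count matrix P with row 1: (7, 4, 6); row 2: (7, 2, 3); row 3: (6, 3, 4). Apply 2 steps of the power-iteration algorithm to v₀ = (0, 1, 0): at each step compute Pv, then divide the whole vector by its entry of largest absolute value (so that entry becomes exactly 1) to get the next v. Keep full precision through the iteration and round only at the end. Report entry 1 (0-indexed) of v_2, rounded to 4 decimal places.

Pv0 = (4.00000, 2.00000, 3.00000); divide by 4.00000 → v1 = (1.00000, 0.50000, 0.75000)
Pv1 = (13.50000, 10.25000, 10.50000); divide by 13.50000 → v2 = (1.00000, 0.75926, 0.77778)
Requested entry of v2: 41/54 = 0.7593

0.7593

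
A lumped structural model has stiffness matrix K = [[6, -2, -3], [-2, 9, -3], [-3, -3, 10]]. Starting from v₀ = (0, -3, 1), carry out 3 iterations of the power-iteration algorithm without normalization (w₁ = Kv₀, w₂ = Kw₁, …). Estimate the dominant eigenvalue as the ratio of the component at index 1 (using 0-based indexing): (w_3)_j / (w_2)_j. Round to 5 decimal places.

w1 = Kv₀ = (6·0 + (-2)·(-3) + (-3)·1; (-2)·0 + 9·(-3) + (-3)·1; (-3)·0 + (-3)·(-3) + 10·1) = (3, -30, 19)
w2 = Kw1 = (6·3 + (-2)·(-30) + (-3)·19; (-2)·3 + 9·(-30) + (-3)·19; (-3)·3 + (-3)·(-30) + 10·19) = (21, -333, 271)
w3 = Kw2 = (-21, -3852, 3646)
Ratio at component: -3852 / -333 = 11.56757

λ ≈ 11.56757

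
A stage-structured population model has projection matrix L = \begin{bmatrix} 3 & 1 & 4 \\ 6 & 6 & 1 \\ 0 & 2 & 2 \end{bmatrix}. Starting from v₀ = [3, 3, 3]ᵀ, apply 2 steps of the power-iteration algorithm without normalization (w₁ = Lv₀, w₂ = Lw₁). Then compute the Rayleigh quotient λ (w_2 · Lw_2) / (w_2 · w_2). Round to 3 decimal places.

w1 = Lv₀ = (3·3 + 1·3 + 4·3; 6·3 + 6·3 + 1·3; 0·3 + 2·3 + 2·3) = (24, 39, 12)
w2 = Lw1 = (3·24 + 1·39 + 4·12; 6·24 + 6·39 + 1·12; 0·24 + 2·39 + 2·12) = (159, 390, 102)
Lw2 = (1275, 3396, 984)
w2·Lw2 = 159·1275 + 390·3396 + 102·984 = 1627533; w2·w2 = 159·159 + 390·390 + 102·102 = 187785
λ ≈ 1627533/187785 = 8.667

8.667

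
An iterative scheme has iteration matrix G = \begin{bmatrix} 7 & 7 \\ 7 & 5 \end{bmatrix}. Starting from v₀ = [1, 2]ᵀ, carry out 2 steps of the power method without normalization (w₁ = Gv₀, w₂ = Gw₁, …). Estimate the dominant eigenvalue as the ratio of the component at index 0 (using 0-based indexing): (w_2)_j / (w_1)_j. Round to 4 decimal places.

w1 = Gv₀ = (7·1 + 7·2; 7·1 + 5·2) = (21, 17)
w2 = Gw1 = (7·21 + 7·17; 7·21 + 5·17) = (266, 232)
Ratio at component: 266 / 21 = 12.6667

12.6667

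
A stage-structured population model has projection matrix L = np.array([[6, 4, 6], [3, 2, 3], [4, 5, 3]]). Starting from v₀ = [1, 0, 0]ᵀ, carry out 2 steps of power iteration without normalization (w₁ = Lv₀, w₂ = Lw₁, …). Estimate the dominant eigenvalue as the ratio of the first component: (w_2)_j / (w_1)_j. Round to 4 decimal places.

w1 = Lv₀ = (6, 3, 4)
w2 = Lw1 = (72, 36, 51)
Ratio at component: 72 / 6 = 12.0000

12.0000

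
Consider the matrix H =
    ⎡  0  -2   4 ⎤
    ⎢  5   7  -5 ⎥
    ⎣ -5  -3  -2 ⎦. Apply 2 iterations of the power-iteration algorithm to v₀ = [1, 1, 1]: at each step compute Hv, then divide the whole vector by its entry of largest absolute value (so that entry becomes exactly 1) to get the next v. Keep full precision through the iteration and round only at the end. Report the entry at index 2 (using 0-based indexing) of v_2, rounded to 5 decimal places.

-0.10092

Hv0 = (2.000000, 7.000000, -10.000000); divide by -10.000000 → v1 = (-0.200000, -0.700000, 1.000000)
Hv1 = (5.400000, -10.900000, 1.100000); divide by -10.900000 → v2 = (-0.495413, 1.000000, -0.100917)
Requested entry of v2: -11/109 = -0.10092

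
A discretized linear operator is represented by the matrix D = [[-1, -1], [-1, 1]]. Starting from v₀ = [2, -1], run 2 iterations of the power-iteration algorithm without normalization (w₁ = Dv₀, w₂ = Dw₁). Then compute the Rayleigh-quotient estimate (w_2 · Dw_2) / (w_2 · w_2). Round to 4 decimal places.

λ ≈ 0.2000

w1 = Dv₀ = (-1, -3)
w2 = Dw1 = (4, -2)
Dw2 = (-2, -6)
w2·Dw2 = 4·(-2) + (-2)·(-6) = 4; w2·w2 = 4·4 + (-2)·(-2) = 20
λ ≈ 4/20 = 0.2000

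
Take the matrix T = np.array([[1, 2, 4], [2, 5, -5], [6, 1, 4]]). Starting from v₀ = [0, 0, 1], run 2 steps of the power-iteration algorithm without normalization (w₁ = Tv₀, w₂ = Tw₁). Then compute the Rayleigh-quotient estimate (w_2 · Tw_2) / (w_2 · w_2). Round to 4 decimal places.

w1 = Tv₀ = (1·0 + 2·0 + 4·1; 2·0 + 5·0 + (-5)·1; 6·0 + 1·0 + 4·1) = (4, -5, 4)
w2 = Tw1 = (1·4 + 2·(-5) + 4·4; 2·4 + 5·(-5) + (-5)·4; 6·4 + 1·(-5) + 4·4) = (10, -37, 35)
Tw2 = (76, -340, 163)
w2·Tw2 = 10·76 + (-37)·(-340) + 35·163 = 19045; w2·w2 = 10·10 + (-37)·(-37) + 35·35 = 2694
λ ≈ 19045/2694 = 7.0694

λ ≈ 7.0694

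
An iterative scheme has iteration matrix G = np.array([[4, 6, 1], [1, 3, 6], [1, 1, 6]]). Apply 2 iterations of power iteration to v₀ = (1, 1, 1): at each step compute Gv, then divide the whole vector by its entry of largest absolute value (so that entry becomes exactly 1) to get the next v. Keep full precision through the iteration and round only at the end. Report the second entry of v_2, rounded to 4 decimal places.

Gv0 = (11.00000, 10.00000, 8.00000); divide by 11.00000 → v1 = (1.00000, 0.90909, 0.72727)
Gv1 = (10.18182, 8.09091, 6.27273); divide by 10.18182 → v2 = (1.00000, 0.79464, 0.61607)
Requested entry of v2: 89/112 = 0.7946

0.7946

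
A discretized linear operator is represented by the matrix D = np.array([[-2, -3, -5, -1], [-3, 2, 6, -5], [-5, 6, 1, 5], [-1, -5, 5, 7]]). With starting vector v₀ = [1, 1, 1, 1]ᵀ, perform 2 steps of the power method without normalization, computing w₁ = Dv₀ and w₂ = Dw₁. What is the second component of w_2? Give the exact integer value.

45

w1 = Dv₀ = (-11, 0, 7, 6)
w2 = Dw1 = (-19, 45, 92, 88)
The requested component of w2 is 45.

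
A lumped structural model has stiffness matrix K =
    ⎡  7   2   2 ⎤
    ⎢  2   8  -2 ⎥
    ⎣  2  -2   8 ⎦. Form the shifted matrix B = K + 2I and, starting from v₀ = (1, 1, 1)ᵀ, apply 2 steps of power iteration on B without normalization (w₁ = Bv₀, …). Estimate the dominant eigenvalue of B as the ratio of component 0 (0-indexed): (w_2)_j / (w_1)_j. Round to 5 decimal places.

μ ≈ 12.07692

B = K + 2I has rows (9, 2, 2); (2, 10, -2); (2, -2, 10)
w1 = Bv₀ = (9·1 + 2·1 + 2·1; 2·1 + 10·1 + (-2)·1; 2·1 + (-2)·1 + 10·1) = (13, 10, 10)
w2 = Bw1 = (9·13 + 2·10 + 2·10; 2·13 + 10·10 + (-2)·10; 2·13 + (-2)·10 + 10·10) = (157, 106, 106)
Ratio: 157/13 = 12.07692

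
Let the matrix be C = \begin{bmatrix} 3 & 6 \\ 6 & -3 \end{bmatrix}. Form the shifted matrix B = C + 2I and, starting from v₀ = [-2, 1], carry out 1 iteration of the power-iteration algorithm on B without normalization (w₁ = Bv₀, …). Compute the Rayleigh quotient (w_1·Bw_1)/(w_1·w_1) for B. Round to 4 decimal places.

2.8919

B = C + 2I has rows (5, 6); (6, -1)
w1 = Bv₀ = (-4, -13)
Bw1 = (-98, -11)
w1·Bw1 = 535; w1·w1 = 185; μ ≈ 535/185 = 2.8919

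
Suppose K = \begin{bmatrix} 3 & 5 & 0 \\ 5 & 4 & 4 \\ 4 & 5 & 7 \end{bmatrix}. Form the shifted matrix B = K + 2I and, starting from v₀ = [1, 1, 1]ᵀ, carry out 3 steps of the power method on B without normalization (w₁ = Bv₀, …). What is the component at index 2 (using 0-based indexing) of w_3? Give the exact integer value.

B = K + 2I has rows (5, 5, 0); (5, 6, 4); (4, 5, 9)
w1 = Bv₀ = (10, 15, 18)
w2 = Bw1 = (125, 212, 277)
w3 = Bw2 = (1685, 3005, 4053)
Requested component of w3: 4053

4053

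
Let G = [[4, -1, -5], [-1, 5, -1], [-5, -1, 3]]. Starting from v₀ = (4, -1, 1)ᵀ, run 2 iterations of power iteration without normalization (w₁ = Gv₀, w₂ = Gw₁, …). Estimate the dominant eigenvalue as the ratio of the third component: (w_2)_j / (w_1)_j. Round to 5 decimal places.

λ ≈ 6.12500

w1 = Gv₀ = (12, -10, -16)
w2 = Gw1 = (138, -46, -98)
Ratio at component: -98 / -16 = 6.12500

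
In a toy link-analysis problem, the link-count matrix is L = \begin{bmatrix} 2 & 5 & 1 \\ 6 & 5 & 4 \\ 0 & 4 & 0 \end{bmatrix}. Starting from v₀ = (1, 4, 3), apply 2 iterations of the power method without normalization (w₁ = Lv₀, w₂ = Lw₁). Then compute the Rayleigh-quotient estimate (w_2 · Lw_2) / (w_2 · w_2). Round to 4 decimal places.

10.3829

w1 = Lv₀ = (2·1 + 5·4 + 1·3; 6·1 + 5·4 + 4·3; 0·1 + 4·4 + 0·3) = (25, 38, 16)
w2 = Lw1 = (2·25 + 5·38 + 1·16; 6·25 + 5·38 + 4·16; 0·25 + 4·38 + 0·16) = (256, 404, 152)
Lw2 = (2684, 4164, 1616)
w2·Lw2 = 256·2684 + 404·4164 + 152·1616 = 2614992; w2·w2 = 256·256 + 404·404 + 152·152 = 251856
λ ≈ 2614992/251856 = 10.3829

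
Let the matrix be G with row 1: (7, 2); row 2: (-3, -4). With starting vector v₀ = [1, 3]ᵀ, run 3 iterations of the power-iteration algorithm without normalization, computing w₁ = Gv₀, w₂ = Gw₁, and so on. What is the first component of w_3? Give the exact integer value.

w1 = Gv₀ = (13, -15)
w2 = Gw1 = (61, 21)
w3 = Gw2 = (469, -267)
The requested component of w3 is 469.

469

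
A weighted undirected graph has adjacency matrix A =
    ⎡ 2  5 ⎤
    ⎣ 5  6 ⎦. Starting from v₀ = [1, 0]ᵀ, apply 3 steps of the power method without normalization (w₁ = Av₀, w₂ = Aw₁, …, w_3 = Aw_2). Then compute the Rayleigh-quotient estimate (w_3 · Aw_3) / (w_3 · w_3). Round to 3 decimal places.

λ ≈ 9.385

w1 = Av₀ = (2·1 + 5·0; 5·1 + 6·0) = (2, 5)
w2 = Aw1 = (2·2 + 5·5; 5·2 + 6·5) = (29, 40)
w3 = Aw2 = (258, 385)
Aw3 = (2441, 3600)
w3·Aw3 = 258·2441 + 385·3600 = 2015778; w3·w3 = 258·258 + 385·385 = 214789
λ ≈ 2015778/214789 = 9.385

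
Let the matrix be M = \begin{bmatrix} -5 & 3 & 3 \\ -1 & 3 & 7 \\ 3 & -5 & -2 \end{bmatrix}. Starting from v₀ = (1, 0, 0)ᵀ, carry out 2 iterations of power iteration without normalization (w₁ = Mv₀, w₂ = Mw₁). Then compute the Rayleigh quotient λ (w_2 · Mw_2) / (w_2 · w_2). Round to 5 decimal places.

w1 = Mv₀ = (-5, -1, 3)
w2 = Mw1 = (31, 23, -16)
Mw2 = (-134, -74, 10)
w2·Mw2 = 31·(-134) + 23·(-74) + (-16)·10 = -6016; w2·w2 = 31·31 + 23·23 + (-16)·(-16) = 1746
λ ≈ -6016/1746 = -3.44559

-3.44559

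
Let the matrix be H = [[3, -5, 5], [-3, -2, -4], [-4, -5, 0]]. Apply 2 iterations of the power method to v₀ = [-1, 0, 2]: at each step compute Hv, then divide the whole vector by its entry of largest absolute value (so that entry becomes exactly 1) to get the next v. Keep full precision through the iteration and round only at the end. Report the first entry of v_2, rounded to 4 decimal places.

1.0000

Hv0 = (7.00000, -5.00000, 4.00000); divide by 7.00000 → v1 = (1.00000, -0.71429, 0.57143)
Hv1 = (9.42857, -3.85714, -0.42857); divide by 9.42857 → v2 = (1.00000, -0.40909, -0.04545)
Requested entry of v2: 66/66 = 1.0000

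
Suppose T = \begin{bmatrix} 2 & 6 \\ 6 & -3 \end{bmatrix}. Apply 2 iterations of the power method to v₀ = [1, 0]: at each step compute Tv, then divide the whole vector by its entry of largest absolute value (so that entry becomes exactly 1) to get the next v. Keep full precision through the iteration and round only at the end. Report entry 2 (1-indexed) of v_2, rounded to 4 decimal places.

-0.1500

Tv0 = (2.00000, 6.00000); divide by 6.00000 → v1 = (0.33333, 1.00000)
Tv1 = (6.66667, -1.00000); divide by 6.66667 → v2 = (1.00000, -0.15000)
Requested entry of v2: -6/40 = -0.1500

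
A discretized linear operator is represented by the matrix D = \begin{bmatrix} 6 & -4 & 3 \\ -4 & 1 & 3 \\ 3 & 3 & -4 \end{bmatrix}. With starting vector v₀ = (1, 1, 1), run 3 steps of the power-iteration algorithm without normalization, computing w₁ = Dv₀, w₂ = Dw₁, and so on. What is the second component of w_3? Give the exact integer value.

-137

w1 = Dv₀ = (6·1 + (-4)·1 + 3·1; (-4)·1 + 1·1 + 3·1; 3·1 + 3·1 + (-4)·1) = (5, 0, 2)
w2 = Dw1 = (6·5 + (-4)·0 + 3·2; (-4)·5 + 1·0 + 3·2; 3·5 + 3·0 + (-4)·2) = (36, -14, 7)
w3 = Dw2 = (293, -137, 38)
The requested component of w3 is -137.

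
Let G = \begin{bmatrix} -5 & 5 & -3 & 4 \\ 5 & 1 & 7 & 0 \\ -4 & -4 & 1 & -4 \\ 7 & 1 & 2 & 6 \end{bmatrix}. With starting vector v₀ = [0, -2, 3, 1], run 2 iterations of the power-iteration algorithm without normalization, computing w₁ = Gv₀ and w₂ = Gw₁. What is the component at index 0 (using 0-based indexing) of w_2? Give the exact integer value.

w1 = Gv₀ = (-15, 19, 7, 10)
w2 = Gw1 = (189, -7, -49, -12)
The requested component of w2 is 189.

189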